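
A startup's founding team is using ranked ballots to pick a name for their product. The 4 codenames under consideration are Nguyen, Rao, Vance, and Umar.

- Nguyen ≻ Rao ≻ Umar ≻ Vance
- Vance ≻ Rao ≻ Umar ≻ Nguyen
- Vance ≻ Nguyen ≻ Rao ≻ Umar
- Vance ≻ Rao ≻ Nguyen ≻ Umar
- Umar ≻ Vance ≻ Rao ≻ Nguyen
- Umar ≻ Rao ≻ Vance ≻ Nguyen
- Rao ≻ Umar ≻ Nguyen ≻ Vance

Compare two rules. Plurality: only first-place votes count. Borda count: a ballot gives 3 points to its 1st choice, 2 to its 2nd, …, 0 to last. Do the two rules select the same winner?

No

Plurality first-place counts: Nguyen 1, Rao 1, Vance 3, Umar 2 → Vance.
Borda totals: Nguyen 7, Rao 13, Vance 12, Umar 10 → Rao.
The two rules disagree: plurality picks Vance, Borda picks Rao.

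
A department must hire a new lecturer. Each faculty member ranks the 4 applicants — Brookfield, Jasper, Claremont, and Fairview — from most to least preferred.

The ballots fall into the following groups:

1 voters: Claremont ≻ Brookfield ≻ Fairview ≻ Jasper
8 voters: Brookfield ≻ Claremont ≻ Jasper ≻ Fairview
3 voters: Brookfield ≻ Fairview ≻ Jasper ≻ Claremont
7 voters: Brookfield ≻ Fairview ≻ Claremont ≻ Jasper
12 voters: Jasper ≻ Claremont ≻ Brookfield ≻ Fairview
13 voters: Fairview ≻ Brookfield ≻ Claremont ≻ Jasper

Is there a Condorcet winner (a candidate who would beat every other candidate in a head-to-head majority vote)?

Head-to-head results (44 voters total):
Brookfield vs Jasper: Brookfield wins 32–12.
Brookfield vs Claremont: Brookfield wins 31–13.
Brookfield vs Fairview: Brookfield wins 31–13.
Jasper vs Claremont: Claremont wins 29–15.
Jasper vs Fairview: Fairview wins 24–20.
Claremont vs Fairview: Fairview wins 23–21.
Brookfield beats each rival — Jasper (32–12), Claremont (31–13), Fairview (31–13) — so Brookfield is the Condorcet winner.

Yes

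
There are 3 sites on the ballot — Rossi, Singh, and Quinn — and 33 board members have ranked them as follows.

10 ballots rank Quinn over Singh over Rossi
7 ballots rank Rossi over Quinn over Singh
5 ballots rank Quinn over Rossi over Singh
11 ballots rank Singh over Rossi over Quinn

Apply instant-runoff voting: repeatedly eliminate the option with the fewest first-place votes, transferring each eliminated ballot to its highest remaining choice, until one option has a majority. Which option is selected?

Round 1: Quinn 15, Singh 11, Rossi 7. Rossi has the fewest and is eliminated.
Round 2: Quinn 22, Singh 11. Quinn has a majority.

Quinn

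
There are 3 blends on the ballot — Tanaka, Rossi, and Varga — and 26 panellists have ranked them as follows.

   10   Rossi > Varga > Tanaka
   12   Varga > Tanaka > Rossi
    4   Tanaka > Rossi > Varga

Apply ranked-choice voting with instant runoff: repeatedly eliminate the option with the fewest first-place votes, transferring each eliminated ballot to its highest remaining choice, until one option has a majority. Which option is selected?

Round 1: Varga 12, Rossi 10, Tanaka 4. Tanaka has the fewest and is eliminated.
Round 2: Rossi 14, Varga 12. Rossi has a majority.

Rossi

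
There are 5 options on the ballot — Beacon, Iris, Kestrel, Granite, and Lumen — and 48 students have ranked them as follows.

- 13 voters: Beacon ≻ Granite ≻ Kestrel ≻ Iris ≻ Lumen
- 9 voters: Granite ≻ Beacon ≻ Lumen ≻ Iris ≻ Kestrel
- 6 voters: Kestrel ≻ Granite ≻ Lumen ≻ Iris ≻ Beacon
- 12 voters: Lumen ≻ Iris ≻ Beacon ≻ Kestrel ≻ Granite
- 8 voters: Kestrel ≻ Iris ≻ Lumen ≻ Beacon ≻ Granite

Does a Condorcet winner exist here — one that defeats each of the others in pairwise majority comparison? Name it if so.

Head-to-head results (48 voters total):
Beacon vs Iris: Iris wins 26–22.
Beacon vs Kestrel: Beacon wins 34–14.
Beacon vs Granite: Beacon wins 33–15.
Beacon vs Lumen: Lumen wins 26–22.
Iris vs Kestrel: Kestrel wins 27–21.
Iris vs Granite: Granite wins 28–20.
Iris vs Lumen: Lumen wins 27–21.
Kestrel vs Granite: Kestrel wins 26–22.
Kestrel vs Lumen: Kestrel wins 27–21.
Granite vs Lumen: Granite wins 28–20.
No candidate beats all others: Beacon beats Kestrel beats Iris beats Beacon, a majority cycle.

There is no Condorcet winner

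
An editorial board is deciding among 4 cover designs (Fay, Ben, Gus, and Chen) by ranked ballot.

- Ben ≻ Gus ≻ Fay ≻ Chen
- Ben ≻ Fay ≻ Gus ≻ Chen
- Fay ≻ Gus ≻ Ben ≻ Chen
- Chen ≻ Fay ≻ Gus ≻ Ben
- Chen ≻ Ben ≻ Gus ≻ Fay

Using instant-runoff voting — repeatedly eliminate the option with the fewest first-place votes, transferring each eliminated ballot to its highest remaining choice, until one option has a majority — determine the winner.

Ben

Round 1: Ben 2, Chen 2, Fay 1, Gus 0. Gus has the fewest and is eliminated.
Round 2: Ben 2, Chen 2, Fay 1. Fay has the fewest and is eliminated.
Round 3: Ben 3, Chen 2. Ben has a majority.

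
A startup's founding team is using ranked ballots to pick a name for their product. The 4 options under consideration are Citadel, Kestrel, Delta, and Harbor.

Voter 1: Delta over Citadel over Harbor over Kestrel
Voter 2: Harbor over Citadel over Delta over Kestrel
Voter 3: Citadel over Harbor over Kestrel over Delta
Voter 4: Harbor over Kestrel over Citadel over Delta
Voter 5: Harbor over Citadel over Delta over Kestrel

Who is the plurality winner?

First-place vote totals:
  Citadel: 1
  Kestrel: 0
  Delta: 1
  Harbor: 3
Harbor has the most first-place votes.

Harbor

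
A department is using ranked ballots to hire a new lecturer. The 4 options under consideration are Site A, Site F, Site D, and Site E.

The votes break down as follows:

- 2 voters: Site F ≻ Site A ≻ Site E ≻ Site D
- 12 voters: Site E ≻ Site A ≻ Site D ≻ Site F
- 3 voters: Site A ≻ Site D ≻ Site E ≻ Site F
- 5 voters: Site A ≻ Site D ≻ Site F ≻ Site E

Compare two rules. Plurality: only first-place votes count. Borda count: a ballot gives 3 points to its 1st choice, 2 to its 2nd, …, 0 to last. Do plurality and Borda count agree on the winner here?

No

Plurality first-place counts: Site A 8, Site F 2, Site D 0, Site E 12 → Site E.
Borda totals: Site A 52, Site F 11, Site D 28, Site E 41 → Site A.
The two rules disagree: plurality picks Site E, Borda picks Site A.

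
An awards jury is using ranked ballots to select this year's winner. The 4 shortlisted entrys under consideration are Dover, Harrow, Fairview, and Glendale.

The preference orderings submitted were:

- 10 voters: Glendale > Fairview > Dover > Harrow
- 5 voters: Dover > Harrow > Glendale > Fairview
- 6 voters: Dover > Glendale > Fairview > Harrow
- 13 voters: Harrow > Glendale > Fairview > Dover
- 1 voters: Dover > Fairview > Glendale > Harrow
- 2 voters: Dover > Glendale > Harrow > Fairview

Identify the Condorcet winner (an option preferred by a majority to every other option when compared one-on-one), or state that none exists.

Head-to-head results (37 voters total):
Dover vs Harrow: Dover wins 24–13.
Dover vs Fairview: Fairview wins 23–14.
Dover vs Glendale: Glendale wins 23–14.
Harrow vs Fairview: Harrow wins 20–17.
Harrow vs Glendale: Glendale wins 19–18.
Fairview vs Glendale: Glendale wins 36–1.
Glendale beats each rival — Dover (23–14), Harrow (19–18), Fairview (36–1) — so Glendale is the Condorcet winner.

Glendale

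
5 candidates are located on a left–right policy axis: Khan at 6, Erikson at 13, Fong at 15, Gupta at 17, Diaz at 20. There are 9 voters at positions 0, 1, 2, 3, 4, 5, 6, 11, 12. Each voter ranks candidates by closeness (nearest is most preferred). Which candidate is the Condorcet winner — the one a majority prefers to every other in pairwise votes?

With single-peaked preferences on a line, the Condorcet winner is the candidate closest to the median voter.
The median voter (position 4) is closest to Khan at 6.
Check: Khan vs Fong — voters closer to Khan: 7 of 9.

Khan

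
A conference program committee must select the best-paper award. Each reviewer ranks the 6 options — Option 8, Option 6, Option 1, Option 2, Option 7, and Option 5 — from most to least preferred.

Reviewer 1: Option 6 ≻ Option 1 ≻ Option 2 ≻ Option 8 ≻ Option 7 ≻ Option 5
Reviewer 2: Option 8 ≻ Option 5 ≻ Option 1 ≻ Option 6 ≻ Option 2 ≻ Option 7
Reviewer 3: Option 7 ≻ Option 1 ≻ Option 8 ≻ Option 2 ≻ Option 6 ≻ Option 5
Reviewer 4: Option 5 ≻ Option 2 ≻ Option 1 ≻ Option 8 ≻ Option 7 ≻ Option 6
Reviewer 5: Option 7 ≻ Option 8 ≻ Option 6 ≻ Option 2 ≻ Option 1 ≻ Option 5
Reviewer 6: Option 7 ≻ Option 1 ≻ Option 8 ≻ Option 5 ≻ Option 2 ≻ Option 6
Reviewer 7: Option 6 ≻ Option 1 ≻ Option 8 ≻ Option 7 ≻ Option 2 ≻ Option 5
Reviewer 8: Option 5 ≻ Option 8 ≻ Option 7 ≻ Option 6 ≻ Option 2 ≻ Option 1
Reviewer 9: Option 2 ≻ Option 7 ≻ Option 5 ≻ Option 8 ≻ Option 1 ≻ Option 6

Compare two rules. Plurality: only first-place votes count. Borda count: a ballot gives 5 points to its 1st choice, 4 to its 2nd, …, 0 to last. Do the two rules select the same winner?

No

Plurality first-place counts: Option 8 1, Option 6 2, Option 1 0, Option 2 1, Option 7 3, Option 5 2 → Option 7.
Borda totals: Option 8 28, Option 6 18, Option 1 24, Option 2 20, Option 7 26, Option 5 19 → Option 8.
The two rules disagree: plurality picks Option 7, Borda picks Option 8.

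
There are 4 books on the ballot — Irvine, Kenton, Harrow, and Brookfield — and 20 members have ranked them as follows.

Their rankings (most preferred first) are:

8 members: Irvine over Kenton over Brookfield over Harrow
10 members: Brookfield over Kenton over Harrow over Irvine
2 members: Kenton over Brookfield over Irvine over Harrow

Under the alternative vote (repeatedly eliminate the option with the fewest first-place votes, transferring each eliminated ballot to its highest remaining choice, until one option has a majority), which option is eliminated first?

Harrow

Round 1: Brookfield 10, Irvine 8, Kenton 2, Harrow 0. Harrow has the fewest and is eliminated.
Round 2: Brookfield 10, Irvine 8, Kenton 2. Kenton has the fewest and is eliminated.
Round 3: Brookfield 12, Irvine 8. Brookfield has a majority.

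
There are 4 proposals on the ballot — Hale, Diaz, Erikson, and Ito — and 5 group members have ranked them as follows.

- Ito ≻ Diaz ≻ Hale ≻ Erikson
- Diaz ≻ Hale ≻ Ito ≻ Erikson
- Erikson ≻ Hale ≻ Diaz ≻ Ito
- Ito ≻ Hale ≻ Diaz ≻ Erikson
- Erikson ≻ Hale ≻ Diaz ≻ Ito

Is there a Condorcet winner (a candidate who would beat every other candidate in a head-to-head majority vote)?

Yes

Head-to-head results (5 voters total):
Hale vs Diaz: Hale wins 3–2.
Hale vs Erikson: Hale wins 3–2.
Hale vs Ito: Hale wins 3–2.
Diaz vs Erikson: Diaz wins 3–2.
Diaz vs Ito: Diaz wins 3–2.
Erikson vs Ito: Ito wins 3–2.
Hale beats each rival — Diaz (3–2), Erikson (3–2), Ito (3–2) — so Hale is the Condorcet winner.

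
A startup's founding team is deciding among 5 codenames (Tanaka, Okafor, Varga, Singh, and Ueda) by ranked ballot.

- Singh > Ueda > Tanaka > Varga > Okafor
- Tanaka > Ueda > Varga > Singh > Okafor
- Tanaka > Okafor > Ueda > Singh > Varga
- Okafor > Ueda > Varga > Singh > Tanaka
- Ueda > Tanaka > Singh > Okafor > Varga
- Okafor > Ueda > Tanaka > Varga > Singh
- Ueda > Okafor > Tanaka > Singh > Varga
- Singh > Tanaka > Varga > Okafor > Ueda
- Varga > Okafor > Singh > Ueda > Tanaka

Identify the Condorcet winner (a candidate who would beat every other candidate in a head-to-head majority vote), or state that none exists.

Head-to-head results (9 voters total):
Tanaka vs Okafor: Tanaka wins 5–4.
Tanaka vs Varga: Tanaka wins 7–2.
Tanaka vs Singh: Tanaka wins 5–4.
Tanaka vs Ueda: Ueda wins 6–3.
Okafor vs Varga: Okafor wins 5–4.
Okafor vs Singh: Okafor wins 5–4.
Okafor vs Ueda: Okafor wins 5–4.
Varga vs Singh: Singh wins 5–4.
Varga vs Ueda: Ueda wins 7–2.
Singh vs Ueda: Ueda wins 6–3.
No candidate beats all others: Tanaka beats Okafor beats Ueda beats Tanaka, a majority cycle.

No Condorcet winner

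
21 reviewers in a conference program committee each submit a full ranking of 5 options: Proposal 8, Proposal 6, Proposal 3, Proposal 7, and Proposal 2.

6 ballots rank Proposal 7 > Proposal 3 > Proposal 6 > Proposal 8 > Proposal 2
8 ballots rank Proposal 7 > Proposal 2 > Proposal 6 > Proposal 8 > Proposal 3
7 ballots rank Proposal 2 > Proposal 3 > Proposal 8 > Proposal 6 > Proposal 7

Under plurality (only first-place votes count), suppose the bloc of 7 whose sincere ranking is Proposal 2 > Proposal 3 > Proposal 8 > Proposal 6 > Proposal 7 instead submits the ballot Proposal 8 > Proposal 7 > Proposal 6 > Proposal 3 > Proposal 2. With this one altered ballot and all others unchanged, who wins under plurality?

First-place totals with the altered ballot: Proposal 8 7, Proposal 6 0, Proposal 3 0, Proposal 7 14, Proposal 2 0.
The winner is unchanged: still Proposal 7.

Proposal 7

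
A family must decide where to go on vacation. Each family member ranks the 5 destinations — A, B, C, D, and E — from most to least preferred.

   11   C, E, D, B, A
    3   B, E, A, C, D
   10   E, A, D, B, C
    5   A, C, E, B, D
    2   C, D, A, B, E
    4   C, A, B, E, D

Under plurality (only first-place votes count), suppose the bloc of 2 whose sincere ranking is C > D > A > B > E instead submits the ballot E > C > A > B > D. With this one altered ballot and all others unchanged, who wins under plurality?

C

First-place totals with the altered ballot: A 5, B 3, C 15, D 0, E 12.
The winner is unchanged: still C.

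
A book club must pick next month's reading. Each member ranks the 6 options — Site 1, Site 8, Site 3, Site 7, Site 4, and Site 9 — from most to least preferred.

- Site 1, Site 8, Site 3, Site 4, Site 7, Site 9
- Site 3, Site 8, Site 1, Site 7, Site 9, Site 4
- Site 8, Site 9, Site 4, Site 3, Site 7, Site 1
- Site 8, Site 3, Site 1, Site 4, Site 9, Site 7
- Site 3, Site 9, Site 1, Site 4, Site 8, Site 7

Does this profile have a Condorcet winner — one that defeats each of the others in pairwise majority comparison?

Yes

Head-to-head results (5 voters total):
Site 1 vs Site 8: Site 8 wins 3–2.
Site 1 vs Site 3: Site 3 wins 4–1.
Site 1 vs Site 7: Site 1 wins 4–1.
Site 1 vs Site 4: Site 1 wins 4–1.
Site 1 vs Site 9: Site 1 wins 3–2.
Site 8 vs Site 3: Site 8 wins 3–2.
Site 8 vs Site 7: Site 8 wins 5–0.
Site 8 vs Site 4: Site 8 wins 4–1.
Site 8 vs Site 9: Site 8 wins 4–1.
Site 3 vs Site 7: Site 3 wins 5–0.
Site 3 vs Site 4: Site 3 wins 4–1.
Site 3 vs Site 9: Site 3 wins 4–1.
Site 7 vs Site 4: Site 4 wins 4–1.
Site 7 vs Site 9: Site 9 wins 3–2.
Site 4 vs Site 9: Site 9 wins 3–2.
Site 8 beats each rival — Site 1 (3–2), Site 3 (3–2), Site 7 (5–0), Site 4 (4–1), Site 9 (4–1) — so Site 8 is the Condorcet winner.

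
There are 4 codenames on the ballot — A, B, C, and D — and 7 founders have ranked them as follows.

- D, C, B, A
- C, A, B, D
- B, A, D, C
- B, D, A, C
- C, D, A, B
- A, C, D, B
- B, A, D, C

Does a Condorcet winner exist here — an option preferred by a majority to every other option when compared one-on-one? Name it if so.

Head-to-head results (7 voters total):
A vs B: B wins 4–3.
A vs C: A wins 4–3.
A vs D: A wins 4–3.
B vs C: C wins 4–3.
B vs D: B wins 4–3.
C vs D: D wins 4–3.
No candidate beats all others: A beats C beats B beats A, a majority cycle.

None — there is no Condorcet winner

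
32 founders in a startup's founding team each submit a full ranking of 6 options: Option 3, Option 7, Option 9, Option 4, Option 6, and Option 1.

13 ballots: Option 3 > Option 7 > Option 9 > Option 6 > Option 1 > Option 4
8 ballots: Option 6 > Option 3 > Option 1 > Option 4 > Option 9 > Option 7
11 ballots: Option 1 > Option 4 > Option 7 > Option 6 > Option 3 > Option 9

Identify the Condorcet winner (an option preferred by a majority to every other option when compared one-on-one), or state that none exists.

No Condorcet winner

Head-to-head results (32 voters total):
Option 3 vs Option 7: Option 3 wins 21–11.
Option 3 vs Option 9: Option 3 wins 32–0.
Option 3 vs Option 4: Option 3 wins 21–11.
Option 3 vs Option 6: Option 6 wins 19–13.
Option 3 vs Option 1: Option 3 wins 21–11.
Option 7 vs Option 9: Option 7 wins 24–8.
Option 7 vs Option 4: Option 4 wins 19–13.
Option 7 vs Option 6: Option 7 wins 24–8.
Option 7 vs Option 1: Option 1 wins 19–13.
Option 9 vs Option 4: Option 4 wins 19–13.
Option 9 vs Option 6: Option 6 wins 19–13.
Option 9 vs Option 1: Option 1 wins 19–13.
Option 4 vs Option 6: Option 6 wins 21–11.
Option 4 vs Option 1: Option 1 wins 32–0.
Option 6 vs Option 1: Option 6 wins 21–11.
No candidate beats all others: Option 3 beats Option 7 beats Option 6 beats Option 3, a majority cycle.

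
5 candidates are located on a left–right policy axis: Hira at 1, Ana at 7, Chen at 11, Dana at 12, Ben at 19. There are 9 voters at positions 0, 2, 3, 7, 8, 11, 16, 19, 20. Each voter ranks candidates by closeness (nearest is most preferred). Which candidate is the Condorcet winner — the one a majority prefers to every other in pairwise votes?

Ana

With single-peaked preferences on a line, the Condorcet winner is the candidate closest to the median voter.
The median voter (position 8) is closest to Ana at 7.
Check: Ana vs Dana — voters closer to Ana: 5 of 9.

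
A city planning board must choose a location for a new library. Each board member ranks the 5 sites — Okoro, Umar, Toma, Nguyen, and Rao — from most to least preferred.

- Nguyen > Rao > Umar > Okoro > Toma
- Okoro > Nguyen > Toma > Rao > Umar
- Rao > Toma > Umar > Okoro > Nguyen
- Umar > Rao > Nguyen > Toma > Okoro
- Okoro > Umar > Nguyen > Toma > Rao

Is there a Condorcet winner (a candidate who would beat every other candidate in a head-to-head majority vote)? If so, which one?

Head-to-head results (5 voters total):
Okoro vs Umar: Umar wins 3–2.
Okoro vs Toma: Okoro wins 3–2.
Okoro vs Nguyen: Okoro wins 3–2.
Okoro vs Rao: Rao wins 3–2.
Umar vs Toma: Umar wins 3–2.
Umar vs Nguyen: Umar wins 3–2.
Umar vs Rao: Rao wins 3–2.
Toma vs Nguyen: Nguyen wins 4–1.
Toma vs Rao: Rao wins 3–2.
Nguyen vs Rao: Nguyen wins 3–2.
No candidate beats all others: Okoro beats Nguyen beats Rao beats Okoro, a majority cycle.

No Condorcet winner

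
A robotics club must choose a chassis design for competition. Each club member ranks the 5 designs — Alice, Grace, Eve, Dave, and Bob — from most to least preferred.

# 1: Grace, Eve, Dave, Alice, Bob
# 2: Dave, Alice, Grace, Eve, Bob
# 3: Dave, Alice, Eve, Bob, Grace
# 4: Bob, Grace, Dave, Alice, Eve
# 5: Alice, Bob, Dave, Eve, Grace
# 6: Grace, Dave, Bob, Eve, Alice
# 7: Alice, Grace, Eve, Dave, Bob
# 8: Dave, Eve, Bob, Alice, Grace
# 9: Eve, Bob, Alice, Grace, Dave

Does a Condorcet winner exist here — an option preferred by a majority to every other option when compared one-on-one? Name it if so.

No Condorcet winner

Head-to-head results (9 voters total):
Alice vs Grace: Alice wins 6–3.
Alice vs Eve: Alice wins 5–4.
Alice vs Dave: Dave wins 6–3.
Alice vs Bob: Alice wins 5–4.
Grace vs Eve: Grace wins 5–4.
Grace vs Dave: Grace wins 5–4.
Grace vs Bob: Bob wins 5–4.
Eve vs Dave: Dave wins 6–3.
Eve vs Bob: Eve wins 6–3.
Dave vs Bob: Dave wins 6–3.
No candidate beats all others: Alice beats Grace beats Dave beats Alice, a majority cycle.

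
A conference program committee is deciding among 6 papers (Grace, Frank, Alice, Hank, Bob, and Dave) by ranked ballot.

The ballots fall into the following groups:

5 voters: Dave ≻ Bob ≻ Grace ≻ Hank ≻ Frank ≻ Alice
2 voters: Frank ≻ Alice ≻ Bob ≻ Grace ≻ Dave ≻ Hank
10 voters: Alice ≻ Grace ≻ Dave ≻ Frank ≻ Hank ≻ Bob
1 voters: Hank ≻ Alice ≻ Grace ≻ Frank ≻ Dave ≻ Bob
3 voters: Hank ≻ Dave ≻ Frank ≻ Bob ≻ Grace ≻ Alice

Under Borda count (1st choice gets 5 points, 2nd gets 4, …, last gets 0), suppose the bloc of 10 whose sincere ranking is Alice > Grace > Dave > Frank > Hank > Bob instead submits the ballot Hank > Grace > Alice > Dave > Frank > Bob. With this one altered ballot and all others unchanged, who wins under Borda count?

Borda totals with the altered ballot: Grace 65, Frank 36, Alice 42, Hank 80, Bob 32, Dave 60.
The switch changes the winner from Dave to Hank.

Hank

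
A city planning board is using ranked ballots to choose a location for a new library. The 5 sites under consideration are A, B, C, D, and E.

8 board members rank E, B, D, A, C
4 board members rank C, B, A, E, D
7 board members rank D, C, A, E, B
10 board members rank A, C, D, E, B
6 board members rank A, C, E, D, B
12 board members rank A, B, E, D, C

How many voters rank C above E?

27

Ballots ranking C above E: 4+7+10+6 = 27.
Ballots ranking E above C: 8+12 = 20.
So 27 of 47 voters prefer C to E.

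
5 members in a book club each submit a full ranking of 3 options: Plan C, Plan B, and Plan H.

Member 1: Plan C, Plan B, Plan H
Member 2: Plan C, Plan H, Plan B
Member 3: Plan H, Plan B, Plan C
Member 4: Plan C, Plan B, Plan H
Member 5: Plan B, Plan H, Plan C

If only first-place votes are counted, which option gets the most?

Plan C

First-place vote totals:
  Plan C: 3
  Plan B: 1
  Plan H: 1
Plan C has the most first-place votes.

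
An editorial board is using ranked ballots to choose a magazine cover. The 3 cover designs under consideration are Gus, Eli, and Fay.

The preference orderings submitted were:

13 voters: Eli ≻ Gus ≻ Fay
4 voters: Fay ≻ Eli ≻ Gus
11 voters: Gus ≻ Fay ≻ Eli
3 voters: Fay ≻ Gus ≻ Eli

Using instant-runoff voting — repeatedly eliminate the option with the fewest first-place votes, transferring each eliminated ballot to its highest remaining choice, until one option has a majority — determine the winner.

Round 1: Eli 13, Gus 11, Fay 7. Fay has the fewest and is eliminated.
Round 2: Eli 17, Gus 14. Eli has a majority.

Eli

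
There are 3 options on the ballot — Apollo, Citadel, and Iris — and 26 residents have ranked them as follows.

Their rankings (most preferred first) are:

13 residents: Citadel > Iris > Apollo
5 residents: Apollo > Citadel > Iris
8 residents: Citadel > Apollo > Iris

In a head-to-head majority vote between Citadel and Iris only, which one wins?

Citadel

Ballots ranking Citadel above Iris: 13+5+8 = 26.
Ballots ranking Iris above Citadel: 0.
Citadel wins the head-to-head, 26–0.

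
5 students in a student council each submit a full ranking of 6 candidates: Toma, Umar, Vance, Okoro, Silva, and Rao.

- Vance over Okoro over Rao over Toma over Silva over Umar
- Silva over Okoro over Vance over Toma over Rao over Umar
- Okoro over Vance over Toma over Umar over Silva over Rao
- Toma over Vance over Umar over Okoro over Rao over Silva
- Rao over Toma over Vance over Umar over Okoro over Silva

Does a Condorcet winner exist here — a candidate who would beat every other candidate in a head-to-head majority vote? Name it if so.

Vance

Head-to-head results (5 voters total):
Toma vs Umar: Toma wins 5–0.
Toma vs Vance: Vance wins 3–2.
Toma vs Okoro: Okoro wins 3–2.
Toma vs Silva: Toma wins 4–1.
Toma vs Rao: Toma wins 3–2.
Umar vs Vance: Vance wins 5–0.
Umar vs Okoro: Okoro wins 3–2.
Umar vs Silva: Umar wins 3–2.
Umar vs Rao: Rao wins 3–2.
Vance vs Okoro: Vance wins 3–2.
Vance vs Silva: Vance wins 4–1.
Vance vs Rao: Vance wins 4–1.
Okoro vs Silva: Okoro wins 4–1.
Okoro vs Rao: Okoro wins 4–1.
Silva vs Rao: Rao wins 3–2.
Vance beats each rival — Toma (3–2), Umar (5–0), Okoro (3–2), Silva (4–1), Rao (4–1) — so Vance is the Condorcet winner.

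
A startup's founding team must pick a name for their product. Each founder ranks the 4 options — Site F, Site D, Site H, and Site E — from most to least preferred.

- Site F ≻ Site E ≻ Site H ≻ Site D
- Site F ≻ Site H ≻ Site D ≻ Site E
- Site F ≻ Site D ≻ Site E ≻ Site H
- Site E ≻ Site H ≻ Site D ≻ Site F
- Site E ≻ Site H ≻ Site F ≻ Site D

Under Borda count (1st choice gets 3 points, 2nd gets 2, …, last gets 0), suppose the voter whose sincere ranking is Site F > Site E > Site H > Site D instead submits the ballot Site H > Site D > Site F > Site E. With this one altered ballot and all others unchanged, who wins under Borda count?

Site H

Borda totals with the altered ballot: Site F 8, Site D 6, Site H 9, Site E 7.
The switch changes the winner from Site F to Site H.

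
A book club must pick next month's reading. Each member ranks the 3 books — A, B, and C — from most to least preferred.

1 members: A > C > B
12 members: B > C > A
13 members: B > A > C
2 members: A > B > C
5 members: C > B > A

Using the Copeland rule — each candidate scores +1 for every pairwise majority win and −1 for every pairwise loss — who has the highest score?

Pairwise results:
  A vs B: B wins 30–3.
  A vs C: C wins 17–16.
  B vs C: B wins 27–6.
Copeland scores (wins − losses):
  A: 0 − 2 = -2
  B: 2 − 0 = 2
  C: 1 − 1 = 0
B has the best Copeland score.

B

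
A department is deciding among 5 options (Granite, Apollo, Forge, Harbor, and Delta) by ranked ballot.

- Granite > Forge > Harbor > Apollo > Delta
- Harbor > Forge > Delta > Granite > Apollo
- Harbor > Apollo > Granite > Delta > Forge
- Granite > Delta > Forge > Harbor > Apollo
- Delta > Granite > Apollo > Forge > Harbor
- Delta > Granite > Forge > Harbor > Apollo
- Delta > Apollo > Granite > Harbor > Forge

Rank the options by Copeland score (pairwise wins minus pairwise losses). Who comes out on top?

Pairwise results:
  Granite vs Apollo: Granite wins 5–2.
  Granite vs Forge: Granite wins 6–1.
  Granite vs Harbor: Granite wins 5–2.
  Granite vs Delta: Delta wins 4–3.
  Apollo vs Forge: Forge wins 4–3.
  Apollo vs Harbor: Harbor wins 5–2.
  Apollo vs Delta: Delta wins 5–2.
  Forge vs Harbor: Forge wins 4–3.
  Forge vs Delta: Delta wins 5–2.
  Harbor vs Delta: Delta wins 4–3.
Copeland scores (wins − losses):
  Granite: 3 − 1 = 2
  Apollo: 0 − 4 = -4
  Forge: 2 − 2 = 0
  Harbor: 1 − 3 = -2
  Delta: 4 − 0 = 4
Delta has the best Copeland score.

Delta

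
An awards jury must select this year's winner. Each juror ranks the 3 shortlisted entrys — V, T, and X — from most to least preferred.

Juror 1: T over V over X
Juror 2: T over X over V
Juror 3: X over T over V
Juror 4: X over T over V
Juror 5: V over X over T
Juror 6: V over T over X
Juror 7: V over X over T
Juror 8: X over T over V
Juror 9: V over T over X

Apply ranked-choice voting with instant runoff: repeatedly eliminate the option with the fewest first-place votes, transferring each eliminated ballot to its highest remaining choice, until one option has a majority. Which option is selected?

V

Round 1: V 4, X 3, T 2. T has the fewest and is eliminated.
Round 2: V 5, X 4. V has a majority.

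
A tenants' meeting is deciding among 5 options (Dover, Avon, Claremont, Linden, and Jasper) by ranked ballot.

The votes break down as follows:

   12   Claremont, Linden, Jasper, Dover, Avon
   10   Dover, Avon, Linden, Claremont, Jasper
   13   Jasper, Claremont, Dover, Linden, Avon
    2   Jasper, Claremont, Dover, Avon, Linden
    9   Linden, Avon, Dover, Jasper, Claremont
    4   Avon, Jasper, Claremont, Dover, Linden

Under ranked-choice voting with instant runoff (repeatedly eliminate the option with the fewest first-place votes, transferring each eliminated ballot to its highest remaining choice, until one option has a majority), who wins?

Jasper

Round 1: Jasper 15, Claremont 12, Dover 10, Linden 9, Avon 4. Avon has the fewest and is eliminated.
Round 2: Jasper 19, Claremont 12, Dover 10, Linden 9. Linden has the fewest and is eliminated.
Round 3: Dover 19, Jasper 19, Claremont 12. Claremont has the fewest and is eliminated.
Round 4: Jasper 31, Dover 19. Jasper has a majority.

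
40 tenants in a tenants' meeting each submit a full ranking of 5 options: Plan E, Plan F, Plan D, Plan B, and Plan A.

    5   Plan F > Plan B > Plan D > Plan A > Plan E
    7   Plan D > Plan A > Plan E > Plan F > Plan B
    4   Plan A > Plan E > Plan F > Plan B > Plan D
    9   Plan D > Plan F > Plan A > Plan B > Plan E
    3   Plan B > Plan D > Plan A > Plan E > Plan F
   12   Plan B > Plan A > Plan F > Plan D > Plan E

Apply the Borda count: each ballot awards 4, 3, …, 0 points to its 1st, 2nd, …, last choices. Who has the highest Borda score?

Plan A

Borda scores:
  Plan E: 5·0 + 7·2 + 4·3 + 9·0 + 3·1 + 12·0 = 29
  Plan F: 5·4 + 7·1 + 4·2 + 9·3 + 3·0 + 12·2 = 86
  Plan D: 5·2 + 7·4 + 4·0 + 9·4 + 3·3 + 12·1 = 95
  Plan B: 5·3 + 7·0 + 4·1 + 9·1 + 3·4 + 12·4 = 88
  Plan A: 5·1 + 7·3 + 4·4 + 9·2 + 3·2 + 12·3 = 102
Plan A has the highest total.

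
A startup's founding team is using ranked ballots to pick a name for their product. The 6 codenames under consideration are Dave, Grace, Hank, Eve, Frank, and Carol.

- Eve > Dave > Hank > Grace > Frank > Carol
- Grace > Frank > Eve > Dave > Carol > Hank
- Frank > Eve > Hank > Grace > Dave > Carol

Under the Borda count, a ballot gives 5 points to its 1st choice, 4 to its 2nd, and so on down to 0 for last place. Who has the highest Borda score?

Borda scores:
  Dave: 4 + 2 + 1 = 7
  Grace: 2 + 5 + 2 = 9
  Hank: 3 + 0 + 3 = 6
  Eve: 5 + 3 + 4 = 12
  Frank: 1 + 4 + 5 = 10
  Carol: 0 + 1 + 0 = 1
Eve has the highest total.

Eve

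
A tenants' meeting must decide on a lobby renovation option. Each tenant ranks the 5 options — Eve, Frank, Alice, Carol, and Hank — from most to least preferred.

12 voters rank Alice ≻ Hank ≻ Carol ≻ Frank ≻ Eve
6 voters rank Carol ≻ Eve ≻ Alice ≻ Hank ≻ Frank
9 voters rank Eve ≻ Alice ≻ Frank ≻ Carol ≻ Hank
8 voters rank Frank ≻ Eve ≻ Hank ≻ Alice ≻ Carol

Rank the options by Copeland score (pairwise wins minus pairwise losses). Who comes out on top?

Pairwise results:
  Eve vs Frank: Frank wins 20–15.
  Eve vs Alice: Eve wins 23–12.
  Eve vs Carol: Carol wins 18–17.
  Eve vs Hank: Eve wins 23–12.
  Frank vs Alice: Alice wins 27–8.
  Frank vs Carol: Carol wins 18–17.
  Frank vs Hank: Hank wins 18–17.
  Alice vs Carol: Alice wins 29–6.
  Alice vs Hank: Alice wins 27–8.
  Carol vs Hank: Hank wins 20–15.
Copeland scores (wins − losses):
  Eve: 2 − 2 = 0
  Frank: 1 − 3 = -2
  Alice: 3 − 1 = 2
  Carol: 2 − 2 = 0
  Hank: 2 − 2 = 0
Alice has the best Copeland score.

Alice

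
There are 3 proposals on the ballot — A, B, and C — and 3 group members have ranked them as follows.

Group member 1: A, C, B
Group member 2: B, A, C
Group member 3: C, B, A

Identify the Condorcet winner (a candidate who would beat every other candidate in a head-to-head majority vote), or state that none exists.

None — there is no Condorcet winner

Head-to-head results (3 voters total):
A vs B: B wins 2–1.
A vs C: A wins 2–1.
B vs C: C wins 2–1.
No candidate beats all others: A beats C beats B beats A, a majority cycle.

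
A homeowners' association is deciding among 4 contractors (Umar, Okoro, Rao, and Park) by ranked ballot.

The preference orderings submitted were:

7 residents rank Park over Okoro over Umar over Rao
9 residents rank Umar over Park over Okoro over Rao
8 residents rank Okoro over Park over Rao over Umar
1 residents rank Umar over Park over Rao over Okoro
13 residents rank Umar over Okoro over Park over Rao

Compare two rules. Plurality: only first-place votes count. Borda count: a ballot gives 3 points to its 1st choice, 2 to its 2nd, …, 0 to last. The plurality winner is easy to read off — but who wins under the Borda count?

Plurality first-place counts: Umar 23, Okoro 8, Rao 0, Park 7 → Umar.
Borda totals: Umar 76, Okoro 73, Rao 9, Park 70 → Umar.

Umar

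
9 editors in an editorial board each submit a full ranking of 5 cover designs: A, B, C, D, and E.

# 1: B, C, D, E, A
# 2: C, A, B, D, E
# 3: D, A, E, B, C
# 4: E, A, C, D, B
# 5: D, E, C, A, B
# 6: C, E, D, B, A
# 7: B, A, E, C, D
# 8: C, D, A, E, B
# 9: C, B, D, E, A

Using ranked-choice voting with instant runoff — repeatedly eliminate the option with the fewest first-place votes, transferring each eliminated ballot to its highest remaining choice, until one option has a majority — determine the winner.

C

Round 1: C 4, B 2, D 2, E 1, A 0. A has the fewest and is eliminated.
Round 2: C 4, B 2, D 2, E 1. E has the fewest and is eliminated.
Round 3: C 5, B 2, D 2. C has a majority.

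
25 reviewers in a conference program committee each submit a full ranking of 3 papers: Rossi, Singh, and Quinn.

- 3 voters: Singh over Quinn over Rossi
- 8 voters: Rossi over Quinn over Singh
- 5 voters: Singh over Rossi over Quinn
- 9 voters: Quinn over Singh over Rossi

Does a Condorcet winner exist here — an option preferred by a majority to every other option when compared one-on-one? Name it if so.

Head-to-head results (25 voters total):
Rossi vs Singh: Singh wins 17–8.
Rossi vs Quinn: Rossi wins 13–12.
Singh vs Quinn: Quinn wins 17–8.
No candidate beats all others: Rossi beats Quinn beats Singh beats Rossi, a majority cycle.

None — there is no Condorcet winner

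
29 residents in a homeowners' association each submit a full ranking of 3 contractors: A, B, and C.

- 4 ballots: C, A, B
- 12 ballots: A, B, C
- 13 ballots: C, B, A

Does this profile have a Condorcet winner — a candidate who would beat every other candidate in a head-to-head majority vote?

Head-to-head results (29 voters total):
A vs B: A wins 16–13.
A vs C: C wins 17–12.
B vs C: C wins 17–12.
C beats each rival — A (17–12), B (17–12) — so C is the Condorcet winner.

Yes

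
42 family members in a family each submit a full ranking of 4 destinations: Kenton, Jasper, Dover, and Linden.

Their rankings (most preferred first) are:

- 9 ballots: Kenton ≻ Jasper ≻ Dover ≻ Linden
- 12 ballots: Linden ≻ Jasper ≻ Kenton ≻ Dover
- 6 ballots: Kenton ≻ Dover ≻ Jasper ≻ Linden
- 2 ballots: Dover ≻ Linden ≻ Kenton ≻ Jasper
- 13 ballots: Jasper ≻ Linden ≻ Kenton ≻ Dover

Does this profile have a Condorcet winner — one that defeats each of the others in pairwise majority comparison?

Yes

Head-to-head results (42 voters total):
Kenton vs Jasper: Jasper wins 25–17.
Kenton vs Dover: Kenton wins 40–2.
Kenton vs Linden: Linden wins 27–15.
Jasper vs Dover: Jasper wins 34–8.
Jasper vs Linden: Jasper wins 28–14.
Dover vs Linden: Linden wins 25–17.
Jasper beats each rival — Kenton (25–17), Dover (34–8), Linden (28–14) — so Jasper is the Condorcet winner.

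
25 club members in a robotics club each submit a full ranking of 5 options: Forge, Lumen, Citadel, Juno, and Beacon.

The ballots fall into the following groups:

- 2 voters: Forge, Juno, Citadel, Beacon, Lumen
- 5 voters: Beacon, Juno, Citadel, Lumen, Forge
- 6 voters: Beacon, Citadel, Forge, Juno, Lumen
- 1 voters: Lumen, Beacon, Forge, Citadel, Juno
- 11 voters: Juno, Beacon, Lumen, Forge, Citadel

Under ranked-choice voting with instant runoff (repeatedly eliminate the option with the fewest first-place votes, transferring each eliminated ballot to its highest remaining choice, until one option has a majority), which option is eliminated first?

Citadel

Round 1: Juno 11, Beacon 11, Forge 2, Lumen 1, Citadel 0. Citadel has the fewest and is eliminated.
Round 2: Juno 11, Beacon 11, Forge 2, Lumen 1. Lumen has the fewest and is eliminated.
Round 3: Beacon 12, Juno 11, Forge 2. Forge has the fewest and is eliminated.
Round 4: Juno 13, Beacon 12. Juno has a majority.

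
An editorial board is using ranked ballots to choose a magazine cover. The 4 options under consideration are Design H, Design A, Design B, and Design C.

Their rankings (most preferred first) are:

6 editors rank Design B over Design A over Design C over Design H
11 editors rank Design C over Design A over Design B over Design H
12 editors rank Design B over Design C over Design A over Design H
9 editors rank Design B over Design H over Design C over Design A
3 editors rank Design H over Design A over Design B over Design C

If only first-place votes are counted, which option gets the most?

Design B

First-place vote totals:
  Design H: 3
  Design A: 0
  Design B: 27
  Design C: 11
Design B has the most first-place votes.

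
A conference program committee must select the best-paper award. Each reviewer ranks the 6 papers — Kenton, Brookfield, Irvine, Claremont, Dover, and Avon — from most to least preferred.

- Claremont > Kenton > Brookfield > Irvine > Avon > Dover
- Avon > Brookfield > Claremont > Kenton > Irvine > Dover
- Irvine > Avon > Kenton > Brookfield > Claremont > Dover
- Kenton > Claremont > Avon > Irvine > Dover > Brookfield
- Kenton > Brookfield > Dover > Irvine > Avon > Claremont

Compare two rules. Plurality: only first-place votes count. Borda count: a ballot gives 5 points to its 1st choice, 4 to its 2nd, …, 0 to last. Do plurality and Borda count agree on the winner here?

Yes

Plurality first-place counts: Kenton 2, Brookfield 0, Irvine 1, Claremont 1, Dover 0, Avon 1 → Kenton.
Borda totals: Kenton 19, Brookfield 13, Irvine 12, Claremont 13, Dover 4, Avon 14 → Kenton.
The two rules agree on Kenton.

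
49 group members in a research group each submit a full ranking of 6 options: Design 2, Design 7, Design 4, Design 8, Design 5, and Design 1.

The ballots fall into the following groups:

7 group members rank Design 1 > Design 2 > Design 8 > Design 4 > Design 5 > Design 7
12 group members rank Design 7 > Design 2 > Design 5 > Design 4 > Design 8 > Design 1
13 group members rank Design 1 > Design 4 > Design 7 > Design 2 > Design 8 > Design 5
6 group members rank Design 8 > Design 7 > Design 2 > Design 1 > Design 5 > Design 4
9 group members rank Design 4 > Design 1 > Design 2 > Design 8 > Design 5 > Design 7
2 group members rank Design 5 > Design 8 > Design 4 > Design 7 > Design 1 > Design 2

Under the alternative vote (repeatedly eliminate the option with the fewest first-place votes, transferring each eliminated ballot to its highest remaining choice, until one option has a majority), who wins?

Round 1: Design 1 20, Design 7 12, Design 4 9, Design 8 6, Design 5 2, Design 2 0. Design 2 has the fewest and is eliminated.
Round 2: Design 1 20, Design 7 12, Design 4 9, Design 8 6, Design 5 2. Design 5 has the fewest and is eliminated.
Round 3: Design 1 20, Design 7 12, Design 4 9, Design 8 8. Design 8 has the fewest and is eliminated.
Round 4: Design 1 20, Design 7 18, Design 4 11. Design 4 has the fewest and is eliminated.
Round 5: Design 1 29, Design 7 20. Design 1 has a majority.

Design 1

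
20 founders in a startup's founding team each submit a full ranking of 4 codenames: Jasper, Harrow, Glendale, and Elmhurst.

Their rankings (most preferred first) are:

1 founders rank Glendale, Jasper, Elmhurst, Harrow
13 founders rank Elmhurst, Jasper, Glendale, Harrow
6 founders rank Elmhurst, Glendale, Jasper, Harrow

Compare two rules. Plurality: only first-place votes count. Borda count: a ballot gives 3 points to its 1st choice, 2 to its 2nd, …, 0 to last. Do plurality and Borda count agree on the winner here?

Plurality first-place counts: Jasper 0, Harrow 0, Glendale 1, Elmhurst 19 → Elmhurst.
Borda totals: Jasper 34, Harrow 0, Glendale 28, Elmhurst 58 → Elmhurst.
The two rules agree on Elmhurst.

Yes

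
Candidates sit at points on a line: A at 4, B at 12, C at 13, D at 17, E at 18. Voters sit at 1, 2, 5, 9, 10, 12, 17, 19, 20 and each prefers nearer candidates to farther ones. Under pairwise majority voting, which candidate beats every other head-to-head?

B

With single-peaked preferences on a line, the Condorcet winner is the candidate closest to the median voter.
The median voter (position 10) is closest to B at 12.
Check: B vs C — voters closer to B: 6 of 9.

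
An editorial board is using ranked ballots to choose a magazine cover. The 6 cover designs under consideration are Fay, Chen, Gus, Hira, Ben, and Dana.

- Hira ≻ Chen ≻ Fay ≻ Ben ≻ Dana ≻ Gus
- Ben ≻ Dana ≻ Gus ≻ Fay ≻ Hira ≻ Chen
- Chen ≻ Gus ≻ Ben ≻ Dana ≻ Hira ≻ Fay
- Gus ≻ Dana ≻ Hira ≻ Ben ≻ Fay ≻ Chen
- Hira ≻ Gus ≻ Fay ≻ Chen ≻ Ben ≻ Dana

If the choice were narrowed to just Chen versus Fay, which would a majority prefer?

Fay

Ballots ranking Chen above Fay: 2.
Ballots ranking Fay above Chen: 3.
Fay wins the head-to-head, 3–2.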